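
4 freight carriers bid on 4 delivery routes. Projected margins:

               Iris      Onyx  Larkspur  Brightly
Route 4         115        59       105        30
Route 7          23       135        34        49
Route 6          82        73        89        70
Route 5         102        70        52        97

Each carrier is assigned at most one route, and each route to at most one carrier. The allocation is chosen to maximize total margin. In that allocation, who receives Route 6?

This is a one-to-one assignment (maximum-weight bipartite matching).
Optimal: Iris→Route 4 ($115k), Onyx→Route 7 ($135k), Larkspur→Route 6 ($89k), Brightly→Route 5 ($97k) — total 115+135+89+97 = $436k.
No other one-to-one assignment exceeds $436k.
Larkspur's own top route is Route 4 ($105k), but forcing Larkspur→Route 4 and reassigning the rest optimally gives only $419k — worse by 17.

Larkspur receives Route 6.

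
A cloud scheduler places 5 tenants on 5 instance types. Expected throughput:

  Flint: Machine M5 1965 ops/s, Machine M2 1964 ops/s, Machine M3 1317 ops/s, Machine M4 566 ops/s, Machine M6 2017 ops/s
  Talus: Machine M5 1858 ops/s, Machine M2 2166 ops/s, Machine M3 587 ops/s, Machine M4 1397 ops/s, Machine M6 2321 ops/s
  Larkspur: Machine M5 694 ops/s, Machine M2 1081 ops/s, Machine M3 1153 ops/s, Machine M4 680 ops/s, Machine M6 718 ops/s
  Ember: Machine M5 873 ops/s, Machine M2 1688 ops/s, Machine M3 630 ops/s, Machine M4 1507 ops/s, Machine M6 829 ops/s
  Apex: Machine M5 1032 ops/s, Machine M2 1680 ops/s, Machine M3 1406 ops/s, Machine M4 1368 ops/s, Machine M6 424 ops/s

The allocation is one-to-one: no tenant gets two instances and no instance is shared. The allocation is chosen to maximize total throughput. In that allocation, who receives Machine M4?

Ember receives Machine M4.

Optimal: Flint→Machine M5 (1965 ops/s), Talus→Machine M6 (2321 ops/s), Larkspur→Machine M3 (1153 ops/s), Ember→Machine M4 (1507 ops/s), Apex→Machine M2 (1680 ops/s) — total 1965+2321+1153+1507+1680 = 8626 ops/s.
Row-greedy (each tenant in turn takes its best remaining instance) gives 7875 ops/s, worse by 751.
Checked against all permutations: 8626 ops/s is optimal.
Ember's own top instance is Machine M2 (1688 ops/s), but forcing Ember→Machine M2 and reassigning the rest optimally gives only 8495 ops/s — worse by 131.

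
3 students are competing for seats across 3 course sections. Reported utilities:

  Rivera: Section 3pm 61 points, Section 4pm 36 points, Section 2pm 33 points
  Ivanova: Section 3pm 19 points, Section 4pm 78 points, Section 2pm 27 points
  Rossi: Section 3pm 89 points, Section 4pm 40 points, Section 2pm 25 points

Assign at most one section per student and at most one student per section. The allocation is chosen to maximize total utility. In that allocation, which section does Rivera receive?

Rivera receives Section 2pm.

Optimal: Rivera→Section 2pm (33 points), Ivanova→Section 4pm (78 points), Rossi→Section 3pm (89 points) — total 33+78+89 = 200 points.
Row-greedy (each student in turn takes its best remaining section) gives 164 points, worse by 36.
Every other assignment is strictly worse.
Rivera's own top section is Section 3pm (61 points), but forcing Rivera→Section 3pm and reassigning the rest optimally gives only 164 points — worse by 36.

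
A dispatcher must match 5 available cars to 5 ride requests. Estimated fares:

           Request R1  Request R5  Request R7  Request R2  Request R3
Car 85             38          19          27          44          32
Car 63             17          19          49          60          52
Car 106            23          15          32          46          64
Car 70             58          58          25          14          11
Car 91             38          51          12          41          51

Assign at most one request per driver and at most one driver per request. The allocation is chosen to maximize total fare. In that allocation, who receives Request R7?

Optimal: Car 85→Request R2 ($44), Car 63→Request R7 ($49), Car 106→Request R3 ($64), Car 70→Request R1 ($58), Car 91→Request R5 ($51) — total 44+49+64+58+51 = $266.
Column-greedy (each request in turn goes to its best remaining driver) gives $236, worse by 30.
Next-best assignment: Car 85→Request R7, Car 63→Request R2, Car 106→Request R3, Car 70→Request R1, Car 91→Request R5 = $260.
Car 63's own top request is Request R2 ($60), but forcing Car 63→Request R2 and reassigning the rest optimally gives only $260 — worse by 6.

Car 63 receives Request R7.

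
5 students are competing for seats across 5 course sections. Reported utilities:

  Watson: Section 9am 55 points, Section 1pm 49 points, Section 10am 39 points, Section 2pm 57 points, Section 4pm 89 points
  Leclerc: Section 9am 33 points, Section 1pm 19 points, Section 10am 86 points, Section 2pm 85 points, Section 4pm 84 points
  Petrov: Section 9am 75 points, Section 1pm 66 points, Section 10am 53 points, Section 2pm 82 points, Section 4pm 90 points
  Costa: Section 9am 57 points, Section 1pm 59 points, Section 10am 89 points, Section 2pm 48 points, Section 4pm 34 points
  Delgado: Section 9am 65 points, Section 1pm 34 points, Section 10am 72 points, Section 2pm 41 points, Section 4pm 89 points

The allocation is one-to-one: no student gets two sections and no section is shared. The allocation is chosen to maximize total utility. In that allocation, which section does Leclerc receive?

Leclerc receives Section 2pm.

This is the linear assignment problem.
Optimal: Watson→Section 4pm (89 points), Leclerc→Section 2pm (85 points), Petrov→Section 1pm (66 points), Costa→Section 10am (89 points), Delgado→Section 9am (65 points) — total 89+85+66+89+65 = 394 points.
Column-greedy (each section in turn goes to its best remaining student) gives 366 points, worse by 28.
Next-best assignment: Watson→Section 1pm, Leclerc→Section 2pm, Petrov→Section 9am, Costa→Section 10am, Delgado→Section 4pm = 387 points.
Leclerc's own top section is Section 10am (86 points), but forcing Leclerc→Section 10am and reassigning the rest optimally gives only 381 points — worse by 13.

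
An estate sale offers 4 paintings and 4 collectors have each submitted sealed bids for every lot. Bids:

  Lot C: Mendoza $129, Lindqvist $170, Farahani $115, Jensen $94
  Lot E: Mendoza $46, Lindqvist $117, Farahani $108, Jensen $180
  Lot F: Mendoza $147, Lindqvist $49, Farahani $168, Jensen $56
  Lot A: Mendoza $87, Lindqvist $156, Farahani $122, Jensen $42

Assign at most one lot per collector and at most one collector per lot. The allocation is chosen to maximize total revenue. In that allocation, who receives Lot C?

Mendoza receives Lot C.

Optimal: Mendoza→Lot C ($129), Lindqvist→Lot A ($156), Farahani→Lot F ($168), Jensen→Lot E ($180) — total 129+156+168+180 = $633.
Column-greedy (each lot in turn goes to its best remaining collector) gives $605, worse by 28.
Mendoza's own top lot is Lot F ($147), but forcing Mendoza→Lot F and reassigning the rest optimally gives only $619 — worse by 14.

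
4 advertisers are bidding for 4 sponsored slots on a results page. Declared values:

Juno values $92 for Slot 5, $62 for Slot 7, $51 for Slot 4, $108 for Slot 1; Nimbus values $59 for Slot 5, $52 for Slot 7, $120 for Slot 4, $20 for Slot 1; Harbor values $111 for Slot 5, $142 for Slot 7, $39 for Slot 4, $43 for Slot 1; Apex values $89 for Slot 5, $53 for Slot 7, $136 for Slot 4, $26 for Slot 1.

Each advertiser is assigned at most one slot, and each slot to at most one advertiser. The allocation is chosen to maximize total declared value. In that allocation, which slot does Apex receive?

Apex receives Slot 5.

Optimal: Juno→Slot 1 ($108), Nimbus→Slot 4 ($120), Harbor→Slot 7 ($142), Apex→Slot 5 ($89) — total 108+120+142+89 = $459.
Column-greedy (each slot in turn goes to its best remaining advertiser) gives $329, worse by 130.
Next-best assignment: Juno→Slot 1, Nimbus→Slot 5, Harbor→Slot 7, Apex→Slot 4 = $445.
Every other assignment is strictly worse.
Apex's own top slot is Slot 4 ($136), but forcing Apex→Slot 4 and reassigning the rest optimally gives only $445 — worse by 14.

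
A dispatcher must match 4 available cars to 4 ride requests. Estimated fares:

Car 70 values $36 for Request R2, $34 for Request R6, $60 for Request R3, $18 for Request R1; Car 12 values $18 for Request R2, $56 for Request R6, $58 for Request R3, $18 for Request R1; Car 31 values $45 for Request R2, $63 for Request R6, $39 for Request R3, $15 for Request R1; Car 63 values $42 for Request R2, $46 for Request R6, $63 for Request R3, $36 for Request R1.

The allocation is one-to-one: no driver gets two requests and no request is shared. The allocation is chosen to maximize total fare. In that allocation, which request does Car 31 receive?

Car 31 receives Request R2.

This is a one-to-one assignment (maximum-weight bipartite matching).
Optimal: Car 70→Request R3 ($60), Car 12→Request R6 ($56), Car 31→Request R2 ($45), Car 63→Request R1 ($36) — total 60+56+45+36 = $197.
Max-entry greedy (repeatedly take the single best remaining cell) gives $180, worse by 17.
Swapping Car 63↔Car 12 (Car 63→Request R6 $46, Car 12→Request R1 $18) loses 28.
Car 31's own top request is Request R6 ($63), but forcing Car 31→Request R6 and reassigning the rest optimally gives only $193 — worse by 4.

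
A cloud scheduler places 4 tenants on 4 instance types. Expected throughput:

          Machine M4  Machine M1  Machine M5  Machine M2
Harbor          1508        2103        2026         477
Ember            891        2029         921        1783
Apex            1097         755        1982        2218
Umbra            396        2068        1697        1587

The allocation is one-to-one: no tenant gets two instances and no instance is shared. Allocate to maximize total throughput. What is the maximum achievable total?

Optimal: Harbor→Machine M4 (1508 ops/s), Ember→Machine M1 (2029 ops/s), Apex→Machine M2 (2218 ops/s), Umbra→Machine M5 (1697 ops/s) — total 1508+2029+2218+1697 = 7452 ops/s.
Max-entry greedy (repeatedly take the single best remaining cell) gives 6909 ops/s, worse by 543.
No other one-to-one assignment exceeds 7452 ops/s.

Max total: 7452 ops/s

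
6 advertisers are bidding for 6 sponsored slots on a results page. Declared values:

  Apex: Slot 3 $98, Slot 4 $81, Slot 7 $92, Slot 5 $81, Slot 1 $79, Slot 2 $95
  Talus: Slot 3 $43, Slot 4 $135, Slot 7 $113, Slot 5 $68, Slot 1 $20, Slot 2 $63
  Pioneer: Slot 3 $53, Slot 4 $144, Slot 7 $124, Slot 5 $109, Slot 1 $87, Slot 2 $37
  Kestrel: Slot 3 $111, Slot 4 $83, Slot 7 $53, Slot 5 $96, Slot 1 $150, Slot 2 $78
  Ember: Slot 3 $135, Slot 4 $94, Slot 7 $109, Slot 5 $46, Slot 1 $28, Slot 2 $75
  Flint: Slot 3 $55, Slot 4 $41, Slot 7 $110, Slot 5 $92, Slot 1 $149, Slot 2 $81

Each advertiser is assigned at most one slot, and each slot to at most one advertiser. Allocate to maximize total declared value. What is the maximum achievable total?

Max total: $734

This is the linear assignment problem.
Optimal: Apex→Slot 2 ($95), Talus→Slot 4 ($135), Pioneer→Slot 7 ($124), Kestrel→Slot 5 ($96), Ember→Slot 3 ($135), Flint→Slot 1 ($149) — total 95+135+124+96+135+149 = $734.
Row-greedy (each advertiser in turn takes its best remaining slot) gives $674, worse by 60.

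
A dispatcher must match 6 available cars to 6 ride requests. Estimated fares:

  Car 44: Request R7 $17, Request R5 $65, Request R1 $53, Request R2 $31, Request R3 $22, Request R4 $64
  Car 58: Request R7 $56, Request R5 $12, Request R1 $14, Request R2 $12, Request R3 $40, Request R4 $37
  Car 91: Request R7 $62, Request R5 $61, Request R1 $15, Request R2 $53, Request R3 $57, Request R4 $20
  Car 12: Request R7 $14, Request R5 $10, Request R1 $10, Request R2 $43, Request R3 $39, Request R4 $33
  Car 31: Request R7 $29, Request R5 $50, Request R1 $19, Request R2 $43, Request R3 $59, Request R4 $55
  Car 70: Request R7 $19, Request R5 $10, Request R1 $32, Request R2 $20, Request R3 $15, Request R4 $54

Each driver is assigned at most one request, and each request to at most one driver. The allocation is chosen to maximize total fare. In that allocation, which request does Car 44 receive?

Car 44 receives Request R1.

Optimal: Car 44→Request R1 ($53), Car 58→Request R7 ($56), Car 91→Request R5 ($61), Car 12→Request R2 ($43), Car 31→Request R3 ($59), Car 70→Request R4 ($54) — total 53+56+61+43+59+54 = $326.
Column-greedy (each request in turn goes to its best remaining driver) gives $298, worse by 28.
Checked against all permutations: $326 is optimal.
Car 44's own top request is Request R5 ($65), but forcing Car 44→Request R5 and reassigning the rest optimally gives only $308 — worse by 18.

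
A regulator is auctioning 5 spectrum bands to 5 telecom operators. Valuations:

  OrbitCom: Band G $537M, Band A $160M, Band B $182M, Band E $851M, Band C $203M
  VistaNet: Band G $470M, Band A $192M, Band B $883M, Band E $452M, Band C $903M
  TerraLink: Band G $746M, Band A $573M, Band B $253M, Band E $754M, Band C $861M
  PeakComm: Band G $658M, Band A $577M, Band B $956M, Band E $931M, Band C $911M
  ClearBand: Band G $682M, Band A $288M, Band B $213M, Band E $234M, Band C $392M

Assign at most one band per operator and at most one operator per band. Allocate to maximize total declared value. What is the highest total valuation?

Optimal: OrbitCom→Band E ($851M), VistaNet→Band C ($903M), TerraLink→Band A ($573M), PeakComm→Band B ($956M), ClearBand→Band G ($682M) — total 851+903+573+956+682 = $3965M.
Column-greedy (each band in turn goes to its best remaining operator) gives $3449M, worse by 516.
Every other assignment is strictly worse.

Maximum total: $3965M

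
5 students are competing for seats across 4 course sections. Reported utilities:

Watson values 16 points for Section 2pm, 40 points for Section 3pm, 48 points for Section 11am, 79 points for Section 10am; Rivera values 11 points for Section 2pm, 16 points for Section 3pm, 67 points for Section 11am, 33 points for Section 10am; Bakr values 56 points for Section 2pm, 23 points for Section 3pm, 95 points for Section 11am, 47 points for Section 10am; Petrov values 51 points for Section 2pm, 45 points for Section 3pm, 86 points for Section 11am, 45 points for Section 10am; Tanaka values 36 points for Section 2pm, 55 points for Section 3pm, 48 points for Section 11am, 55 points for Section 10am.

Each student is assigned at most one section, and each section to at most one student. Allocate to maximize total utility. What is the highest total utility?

Optimal: Petrov→Section 2pm (51 points), Tanaka→Section 3pm (55 points), Bakr→Section 11am (95 points), Watson→Section 10am (79 points) — total 51+55+95+79 = 280 points.
Swapping Tanaka↔Bakr (Tanaka→Section 11am 48 points, Bakr→Section 3pm 23 points) loses 79.
Every other assignment is strictly worse.

Max total: 280 points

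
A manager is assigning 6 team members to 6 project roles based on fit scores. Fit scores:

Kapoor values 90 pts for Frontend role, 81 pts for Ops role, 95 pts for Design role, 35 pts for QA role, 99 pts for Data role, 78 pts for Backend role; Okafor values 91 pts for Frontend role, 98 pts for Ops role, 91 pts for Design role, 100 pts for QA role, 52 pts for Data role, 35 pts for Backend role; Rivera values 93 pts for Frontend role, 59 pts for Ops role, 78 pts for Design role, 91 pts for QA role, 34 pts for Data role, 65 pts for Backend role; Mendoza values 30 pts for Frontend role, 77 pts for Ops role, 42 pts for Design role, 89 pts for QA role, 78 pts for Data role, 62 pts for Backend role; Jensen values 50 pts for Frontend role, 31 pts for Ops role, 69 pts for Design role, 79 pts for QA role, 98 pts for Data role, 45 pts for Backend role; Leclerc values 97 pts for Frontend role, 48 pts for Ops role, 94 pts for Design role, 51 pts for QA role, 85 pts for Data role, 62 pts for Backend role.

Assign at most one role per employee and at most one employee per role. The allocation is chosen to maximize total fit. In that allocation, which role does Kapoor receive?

Kapoor receives Backend role.

Optimal: Kapoor→Backend role (78 pts), Okafor→Ops role (98 pts), Rivera→Frontend role (93 pts), Mendoza→QA role (89 pts), Jensen→Data role (98 pts), Leclerc→Design role (94 pts) — total 78+98+93+89+98+94 = 550 pts.
Row-greedy (each employee in turn takes its best remaining role) gives 500 pts, worse by 50.
Next-best assignment: Kapoor→Design role, Okafor→Ops role, Rivera→Backend role, Mendoza→QA role, Jensen→Data role, Leclerc→Frontend role = 542 pts.
Kapoor's own top role is Data role (99 pts), but forcing Kapoor→Data role and reassigning the rest optimally gives only 525 pts — worse by 25.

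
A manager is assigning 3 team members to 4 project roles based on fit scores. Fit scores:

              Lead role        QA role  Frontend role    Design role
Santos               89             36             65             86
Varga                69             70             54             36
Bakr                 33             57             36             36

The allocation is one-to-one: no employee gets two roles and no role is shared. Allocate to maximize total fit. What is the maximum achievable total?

Optimal: Santos→Design role (86 pts), Varga→Lead role (69 pts), Bakr→QA role (57 pts) — total 86+69+57 = 212 pts.
Max-entry greedy (repeatedly take the single best remaining cell) gives 195 pts, worse by 17.
Next-best assignment: Santos→Lead role, Varga→Frontend role, Bakr→QA role = 200 pts.

Maximum total: 212 pts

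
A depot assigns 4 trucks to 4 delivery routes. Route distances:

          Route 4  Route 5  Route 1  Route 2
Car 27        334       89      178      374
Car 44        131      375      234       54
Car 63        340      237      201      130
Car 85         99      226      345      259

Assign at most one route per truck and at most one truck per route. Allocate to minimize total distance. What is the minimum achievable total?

Min total: 443 km

Optimal: Car 27→Route 5 (89 km), Car 44→Route 2 (54 km), Car 63→Route 1 (201 km), Car 85→Route 4 (99 km) — total 89+54+201+99 = 443 km.
Swapping Car 44↔Car 27 (Car 44→Route 5 375 km, Car 27→Route 2 374 km) adds 606.
Checked against all permutations: 443 km is optimal.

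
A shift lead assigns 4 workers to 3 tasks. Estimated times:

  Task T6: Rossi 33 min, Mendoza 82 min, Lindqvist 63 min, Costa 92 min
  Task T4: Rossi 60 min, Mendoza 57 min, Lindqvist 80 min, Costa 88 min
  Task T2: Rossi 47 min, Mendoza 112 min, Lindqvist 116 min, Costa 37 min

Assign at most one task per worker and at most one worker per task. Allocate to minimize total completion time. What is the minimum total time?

Optimal: Rossi→Task T6 (33 min), Mendoza→Task T4 (57 min), Costa→Task T2 (37 min) — total 33+57+37 = 127 min.
Row-greedy (each worker in turn takes its cheapest remaining task) gives 206 min, worse by 79.
Next-best assignment: Rossi→Task T6, Lindqvist→Task T4, Costa→Task T2 = 150 min.
Checked against all permutations: 127 min is optimal.

Minimum total: 127 min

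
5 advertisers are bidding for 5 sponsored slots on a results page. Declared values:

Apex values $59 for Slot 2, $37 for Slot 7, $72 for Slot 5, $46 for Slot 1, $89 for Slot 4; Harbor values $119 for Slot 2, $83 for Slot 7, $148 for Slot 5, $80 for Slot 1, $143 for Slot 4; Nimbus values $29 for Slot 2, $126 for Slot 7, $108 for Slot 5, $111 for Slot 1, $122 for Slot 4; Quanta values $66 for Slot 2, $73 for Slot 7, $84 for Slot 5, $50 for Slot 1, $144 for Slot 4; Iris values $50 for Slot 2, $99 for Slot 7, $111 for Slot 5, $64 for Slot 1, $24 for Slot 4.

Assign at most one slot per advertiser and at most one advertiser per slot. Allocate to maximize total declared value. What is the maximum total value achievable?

Optimal: Apex→Slot 2 ($59), Harbor→Slot 5 ($148), Nimbus→Slot 1 ($111), Quanta→Slot 4 ($144), Iris→Slot 7 ($99) — total 59+148+111+144+99 = $561.
Max-entry greedy (repeatedly take the single best remaining cell) gives $541, worse by 20.

Max total: $561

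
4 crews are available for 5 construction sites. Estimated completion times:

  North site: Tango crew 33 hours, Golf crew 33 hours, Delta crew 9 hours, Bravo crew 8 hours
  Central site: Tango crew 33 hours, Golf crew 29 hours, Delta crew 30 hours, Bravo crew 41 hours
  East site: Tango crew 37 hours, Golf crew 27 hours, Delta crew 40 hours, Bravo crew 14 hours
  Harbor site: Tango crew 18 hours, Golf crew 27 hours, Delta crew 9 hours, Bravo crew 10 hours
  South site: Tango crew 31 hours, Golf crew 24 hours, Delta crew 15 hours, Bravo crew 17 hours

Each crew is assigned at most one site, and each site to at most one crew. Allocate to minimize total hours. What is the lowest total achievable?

Minimum total: 65 hours

Optimal: Tango crew→Harbor site (18 hours), Golf crew→South site (24 hours), Delta crew→North site (9 hours), Bravo crew→East site (14 hours) — total 18+24+9+14 = 65 hours.
Min-entry greedy (repeatedly take the single cheapest remaining cell) gives 74 hours, worse by 9.
Next-best assignment: Tango crew→Harbor site, Golf crew→East site, Delta crew→South site, Bravo crew→North site = 68 hours.
Swapping Tango crew↔Golf crew (Tango crew→South site 31 hours, Golf crew→Harbor site 27 hours) adds 16.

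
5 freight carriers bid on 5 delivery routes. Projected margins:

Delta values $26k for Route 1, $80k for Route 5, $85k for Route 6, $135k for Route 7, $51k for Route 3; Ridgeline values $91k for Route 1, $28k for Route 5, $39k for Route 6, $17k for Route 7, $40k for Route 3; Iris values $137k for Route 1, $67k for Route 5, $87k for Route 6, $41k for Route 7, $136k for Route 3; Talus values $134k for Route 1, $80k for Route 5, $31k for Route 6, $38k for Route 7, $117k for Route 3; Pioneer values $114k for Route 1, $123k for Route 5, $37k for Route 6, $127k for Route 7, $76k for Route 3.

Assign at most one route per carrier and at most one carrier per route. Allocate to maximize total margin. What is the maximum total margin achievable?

Optimal: Delta→Route 7 ($135k), Ridgeline→Route 6 ($39k), Iris→Route 3 ($136k), Talus→Route 1 ($134k), Pioneer→Route 5 ($123k) — total 135+39+136+134+123 = $567k.
Row-greedy (each carrier in turn takes its best remaining route) gives $479k, worse by 88.
Swapping Pioneer↔Ridgeline (Pioneer→Route 6 $37k, Ridgeline→Route 5 $28k) loses 97.

Maximum total: $567k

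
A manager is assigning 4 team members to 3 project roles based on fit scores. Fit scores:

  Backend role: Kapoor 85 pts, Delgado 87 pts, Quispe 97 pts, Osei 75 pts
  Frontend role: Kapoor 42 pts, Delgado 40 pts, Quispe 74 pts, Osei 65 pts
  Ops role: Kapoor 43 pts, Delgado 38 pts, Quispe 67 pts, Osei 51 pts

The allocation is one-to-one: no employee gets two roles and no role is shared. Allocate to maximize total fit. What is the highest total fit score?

Max total: 219 pts

Optimal: Delgado→Backend role (87 pts), Osei→Frontend role (65 pts), Quispe→Ops role (67 pts) — total 87+65+67 = 219 pts.
Column-greedy (each role in turn goes to its best remaining employee) gives 205 pts, worse by 14.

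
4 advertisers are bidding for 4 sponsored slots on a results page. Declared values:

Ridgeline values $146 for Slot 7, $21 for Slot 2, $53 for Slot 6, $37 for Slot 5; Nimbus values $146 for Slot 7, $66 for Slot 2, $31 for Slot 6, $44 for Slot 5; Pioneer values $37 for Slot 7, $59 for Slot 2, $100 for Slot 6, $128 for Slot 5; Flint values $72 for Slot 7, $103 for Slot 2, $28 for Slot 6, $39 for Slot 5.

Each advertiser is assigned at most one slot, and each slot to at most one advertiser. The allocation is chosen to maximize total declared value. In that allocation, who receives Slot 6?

Treat this as an assignment problem: match each advertiser to one slot.
Optimal: Ridgeline→Slot 6 ($53), Nimbus→Slot 7 ($146), Pioneer→Slot 5 ($128), Flint→Slot 2 ($103) — total 53+146+128+103 = $430.
Row-greedy (each advertiser in turn takes its best remaining slot) gives $368, worse by 62.
Next-best assignment: Ridgeline→Slot 7, Nimbus→Slot 6, Pioneer→Slot 5, Flint→Slot 2 = $408.
Ridgeline's own top slot is Slot 7 ($146), but forcing Ridgeline→Slot 7 and reassigning the rest optimally gives only $408 — worse by 22.

Ridgeline receives Slot 6.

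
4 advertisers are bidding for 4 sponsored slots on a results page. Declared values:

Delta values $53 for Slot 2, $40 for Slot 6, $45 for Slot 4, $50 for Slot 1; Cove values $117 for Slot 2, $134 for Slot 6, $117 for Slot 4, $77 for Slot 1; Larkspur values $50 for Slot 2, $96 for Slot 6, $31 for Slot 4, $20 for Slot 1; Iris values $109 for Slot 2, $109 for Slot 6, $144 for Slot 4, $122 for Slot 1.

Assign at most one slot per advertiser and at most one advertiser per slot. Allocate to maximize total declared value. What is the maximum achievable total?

Optimal: Delta→Slot 1 ($50), Cove→Slot 2 ($117), Larkspur→Slot 6 ($96), Iris→Slot 4 ($144) — total 50+117+96+144 = $407.
Max-entry greedy (repeatedly take the single best remaining cell) gives $351, worse by 56.
Swapping Cove↔Iris (Cove→Slot 4 $117, Iris→Slot 2 $109) loses 35.

Max total: $407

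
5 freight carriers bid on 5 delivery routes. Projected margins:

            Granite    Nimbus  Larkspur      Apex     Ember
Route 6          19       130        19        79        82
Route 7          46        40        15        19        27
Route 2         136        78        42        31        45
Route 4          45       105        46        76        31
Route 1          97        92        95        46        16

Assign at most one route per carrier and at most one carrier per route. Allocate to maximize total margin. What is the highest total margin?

Maximum total: $464k

Optimal: Granite→Route 2 ($136k), Nimbus→Route 6 ($130k), Larkspur→Route 1 ($95k), Apex→Route 4 ($76k), Ember→Route 7 ($27k) — total 136+130+95+76+27 = $464k.
Column-greedy (each route in turn goes to its best remaining carrier) gives $392k, worse by 72.
Next-best assignment: Granite→Route 2, Nimbus→Route 4, Larkspur→Route 1, Apex→Route 6, Ember→Route 7 = $442k.
Swapping Ember↔Nimbus (Ember→Route 6 $82k, Nimbus→Route 7 $40k) loses 35.
Checked against all permutations: $464k is optimal.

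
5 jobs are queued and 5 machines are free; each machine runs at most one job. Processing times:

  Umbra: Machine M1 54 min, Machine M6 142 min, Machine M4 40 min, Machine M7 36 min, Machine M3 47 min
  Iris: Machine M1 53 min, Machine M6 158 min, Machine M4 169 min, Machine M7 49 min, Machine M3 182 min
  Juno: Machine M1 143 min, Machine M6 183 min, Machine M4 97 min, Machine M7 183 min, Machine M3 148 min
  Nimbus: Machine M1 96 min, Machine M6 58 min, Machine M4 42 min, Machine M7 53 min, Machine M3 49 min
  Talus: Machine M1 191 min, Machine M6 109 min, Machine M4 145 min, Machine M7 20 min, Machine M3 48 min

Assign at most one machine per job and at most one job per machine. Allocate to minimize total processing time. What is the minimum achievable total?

Minimum total: 275 min

Optimal: Umbra→Machine M3 (47 min), Iris→Machine M1 (53 min), Juno→Machine M4 (97 min), Nimbus→Machine M6 (58 min), Talus→Machine M7 (20 min) — total 47+53+97+58+20 = 275 min.
Column-greedy (each machine in turn goes to its cheapest remaining job) gives 319 min, worse by 44.
Next-best assignment: Umbra→Machine M7, Iris→Machine M1, Juno→Machine M4, Nimbus→Machine M6, Talus→Machine M3 = 292 min.
Every other assignment is strictly worse.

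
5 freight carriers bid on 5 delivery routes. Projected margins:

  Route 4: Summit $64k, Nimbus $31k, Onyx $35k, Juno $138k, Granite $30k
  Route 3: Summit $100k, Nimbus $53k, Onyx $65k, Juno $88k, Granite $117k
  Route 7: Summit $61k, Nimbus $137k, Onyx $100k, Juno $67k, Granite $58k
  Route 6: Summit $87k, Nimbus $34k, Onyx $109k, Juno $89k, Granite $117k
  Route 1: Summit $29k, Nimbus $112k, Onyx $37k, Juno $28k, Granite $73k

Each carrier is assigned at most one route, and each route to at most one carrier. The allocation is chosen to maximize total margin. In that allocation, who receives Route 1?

Optimal: Summit→Route 3 ($100k), Nimbus→Route 1 ($112k), Onyx→Route 7 ($100k), Juno→Route 4 ($138k), Granite→Route 6 ($117k) — total 100+112+100+138+117 = $567k.
Row-greedy (each carrier in turn takes its best remaining route) gives $557k, worse by 10.
Swapping Nimbus↔Onyx (Nimbus→Route 7 $137k, Onyx→Route 1 $37k) loses 38.
Every other assignment is strictly worse.
Nimbus's own top route is Route 7 ($137k), but forcing Nimbus→Route 7 and reassigning the rest optimally gives only $557k — worse by 10.

Nimbus receives Route 1.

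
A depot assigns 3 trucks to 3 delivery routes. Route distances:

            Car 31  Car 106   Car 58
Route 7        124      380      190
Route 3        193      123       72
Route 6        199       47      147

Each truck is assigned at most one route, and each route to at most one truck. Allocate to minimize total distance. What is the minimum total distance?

Optimal: Car 31→Route 7 (124 km), Car 106→Route 6 (47 km), Car 58→Route 3 (72 km) — total 124+47+72 = 243 km.
Every other assignment is strictly worse.

Min total: 243 km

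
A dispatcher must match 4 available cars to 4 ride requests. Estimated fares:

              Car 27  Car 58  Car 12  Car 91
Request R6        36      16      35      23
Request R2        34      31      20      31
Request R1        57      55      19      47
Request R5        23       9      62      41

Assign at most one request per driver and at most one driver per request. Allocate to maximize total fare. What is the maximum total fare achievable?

Max total: $184

Treat this as an assignment problem: match each driver to one request.
Optimal: Car 27→Request R6 ($36), Car 58→Request R1 ($55), Car 12→Request R5 ($62), Car 91→Request R2 ($31) — total 36+55+62+31 = $184.
Row-greedy (each driver in turn takes its best remaining request) gives $173, worse by 11.
Next-best assignment: Car 27→Request R6, Car 58→Request R2, Car 12→Request R5, Car 91→Request R1 = $176.
No other one-to-one assignment exceeds $184.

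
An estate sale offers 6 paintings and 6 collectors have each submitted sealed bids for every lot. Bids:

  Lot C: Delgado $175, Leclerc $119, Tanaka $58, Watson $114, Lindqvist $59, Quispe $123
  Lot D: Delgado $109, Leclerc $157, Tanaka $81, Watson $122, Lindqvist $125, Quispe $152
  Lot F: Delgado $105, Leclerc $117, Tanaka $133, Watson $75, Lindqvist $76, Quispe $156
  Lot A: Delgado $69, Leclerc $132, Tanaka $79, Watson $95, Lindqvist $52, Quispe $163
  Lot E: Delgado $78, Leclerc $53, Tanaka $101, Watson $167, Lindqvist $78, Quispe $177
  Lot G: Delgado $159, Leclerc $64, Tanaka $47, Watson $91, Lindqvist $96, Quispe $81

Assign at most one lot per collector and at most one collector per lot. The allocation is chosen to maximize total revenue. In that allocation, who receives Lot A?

This is a one-to-one assignment (maximum-weight bipartite matching).
Optimal: Delgado→Lot C ($175), Leclerc→Lot D ($157), Tanaka→Lot F ($133), Watson→Lot E ($167), Lindqvist→Lot G ($96), Quispe→Lot A ($163) — total 175+157+133+167+96+163 = $891.
Column-greedy (each lot in turn goes to its best remaining collector) gives $780, worse by 111.
Every other assignment is strictly worse.
Quispe's own top lot is Lot E ($177), but forcing Quispe→Lot E and reassigning the rest optimally gives only $840 — worse by 51.

Quispe receives Lot A.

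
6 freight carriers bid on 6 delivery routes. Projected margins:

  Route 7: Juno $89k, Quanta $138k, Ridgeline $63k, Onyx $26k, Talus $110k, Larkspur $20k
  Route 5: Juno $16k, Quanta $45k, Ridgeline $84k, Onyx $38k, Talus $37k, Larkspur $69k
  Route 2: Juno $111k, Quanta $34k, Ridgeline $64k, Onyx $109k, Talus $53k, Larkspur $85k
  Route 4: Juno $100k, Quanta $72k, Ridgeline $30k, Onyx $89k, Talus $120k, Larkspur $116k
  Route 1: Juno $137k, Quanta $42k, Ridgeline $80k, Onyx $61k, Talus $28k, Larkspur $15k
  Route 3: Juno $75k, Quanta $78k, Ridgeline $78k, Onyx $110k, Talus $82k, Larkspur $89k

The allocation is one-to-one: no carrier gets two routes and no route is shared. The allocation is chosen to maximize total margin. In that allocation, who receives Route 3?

Larkspur receives Route 3.

Optimal: Juno→Route 1 ($137k), Quanta→Route 7 ($138k), Ridgeline→Route 5 ($84k), Onyx→Route 2 ($109k), Talus→Route 4 ($120k), Larkspur→Route 3 ($89k) — total 137+138+84+109+120+89 = $677k.
Next-best assignment: Juno→Route 1, Quanta→Route 7, Ridgeline→Route 5, Onyx→Route 3, Talus→Route 4, Larkspur→Route 2 = $674k.
Larkspur's own top route is Route 4 ($116k), but forcing Larkspur→Route 4 and reassigning the rest optimally gives only $666k — worse by 11.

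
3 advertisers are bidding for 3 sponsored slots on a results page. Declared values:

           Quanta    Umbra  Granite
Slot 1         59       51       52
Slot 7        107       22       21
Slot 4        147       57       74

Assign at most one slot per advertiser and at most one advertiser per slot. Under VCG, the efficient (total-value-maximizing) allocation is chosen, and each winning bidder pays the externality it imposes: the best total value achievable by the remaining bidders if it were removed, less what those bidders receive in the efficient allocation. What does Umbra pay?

Efficient allocation: Quanta→Slot 7 ($107), Umbra→Slot 1 ($51), Granite→Slot 4 ($74); total welfare W = $232.
Umbra receives Slot 1 at value $51, so the others get W − 51 = $181.
Without Umbra: best allocation of the remaining 2 bidders over all 3 slots is Quanta→Slot 4 ($147), Granite→Slot 1 ($52), total $199.
VCG payment = (others' best without Umbra) − (others' welfare with Umbra) = 199 − 181 = $18.

Umbra pays $18.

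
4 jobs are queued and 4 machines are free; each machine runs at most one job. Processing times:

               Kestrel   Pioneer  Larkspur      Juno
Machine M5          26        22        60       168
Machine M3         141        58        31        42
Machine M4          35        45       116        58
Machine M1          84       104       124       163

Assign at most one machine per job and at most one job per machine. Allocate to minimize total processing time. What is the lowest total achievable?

Min total: 195 min

This is the linear assignment problem.
Optimal: Kestrel→Machine M1 (84 min), Pioneer→Machine M5 (22 min), Larkspur→Machine M3 (31 min), Juno→Machine M4 (58 min) — total 84+22+31+58 = 195 min.
Swapping Pioneer↔Juno (Pioneer→Machine M4 45 min, Juno→Machine M5 168 min) adds 133.
No other one-to-one assignment undercuts 195 min.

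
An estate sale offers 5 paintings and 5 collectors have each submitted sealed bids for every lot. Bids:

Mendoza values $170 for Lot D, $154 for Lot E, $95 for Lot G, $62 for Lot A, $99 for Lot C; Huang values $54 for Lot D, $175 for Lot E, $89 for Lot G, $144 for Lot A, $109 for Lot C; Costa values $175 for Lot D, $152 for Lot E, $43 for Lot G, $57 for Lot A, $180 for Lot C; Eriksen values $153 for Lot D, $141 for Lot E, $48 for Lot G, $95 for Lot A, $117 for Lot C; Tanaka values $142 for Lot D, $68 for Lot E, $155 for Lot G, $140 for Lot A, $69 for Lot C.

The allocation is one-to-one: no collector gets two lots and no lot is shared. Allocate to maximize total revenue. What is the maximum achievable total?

This is the linear assignment problem.
Optimal: Mendoza→Lot D ($170), Huang→Lot A ($144), Costa→Lot C ($180), Eriksen→Lot E ($141), Tanaka→Lot G ($155) — total 170+144+180+141+155 = $790.
Column-greedy (each lot in turn goes to its best remaining collector) gives $699, worse by 91.
No other one-to-one assignment exceeds $790.

Max total: $790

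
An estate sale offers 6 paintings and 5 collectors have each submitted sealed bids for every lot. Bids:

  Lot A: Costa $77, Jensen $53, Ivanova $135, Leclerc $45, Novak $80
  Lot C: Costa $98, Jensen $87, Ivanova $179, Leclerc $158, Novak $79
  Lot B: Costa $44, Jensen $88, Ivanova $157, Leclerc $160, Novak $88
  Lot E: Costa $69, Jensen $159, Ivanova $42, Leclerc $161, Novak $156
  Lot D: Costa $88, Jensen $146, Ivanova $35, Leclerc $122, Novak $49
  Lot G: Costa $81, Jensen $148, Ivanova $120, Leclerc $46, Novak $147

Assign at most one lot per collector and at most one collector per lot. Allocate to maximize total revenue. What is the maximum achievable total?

Optimal: Costa→Lot D ($88), Jensen→Lot E ($159), Ivanova→Lot C ($179), Leclerc→Lot B ($160), Novak→Lot G ($147) — total 88+159+179+160+147 = $733.
Row-greedy (each collector in turn takes its best remaining lot) gives $683, worse by 50.

Maximum total: $733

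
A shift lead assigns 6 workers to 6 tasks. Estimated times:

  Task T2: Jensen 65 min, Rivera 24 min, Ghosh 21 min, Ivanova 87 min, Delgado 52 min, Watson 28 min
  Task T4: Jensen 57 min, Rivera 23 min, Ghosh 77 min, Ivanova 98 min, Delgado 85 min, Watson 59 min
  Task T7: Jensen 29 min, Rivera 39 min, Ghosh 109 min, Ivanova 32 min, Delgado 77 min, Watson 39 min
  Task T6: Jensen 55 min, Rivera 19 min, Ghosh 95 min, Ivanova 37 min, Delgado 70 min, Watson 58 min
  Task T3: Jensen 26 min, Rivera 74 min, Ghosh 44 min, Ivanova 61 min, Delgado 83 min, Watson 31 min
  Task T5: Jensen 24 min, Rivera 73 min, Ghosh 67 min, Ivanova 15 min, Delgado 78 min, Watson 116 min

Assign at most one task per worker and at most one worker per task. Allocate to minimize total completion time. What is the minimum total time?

Optimal: Jensen→Task T7 (29 min), Rivera→Task T4 (23 min), Ghosh→Task T2 (21 min), Ivanova→Task T5 (15 min), Delgado→Task T6 (70 min), Watson→Task T3 (31 min) — total 29+23+21+15+70+31 = 189 min.
Column-greedy (each task in turn goes to its cheapest remaining worker) gives 219 min, worse by 30.
Every other assignment is strictly worse.

Min total: 189 min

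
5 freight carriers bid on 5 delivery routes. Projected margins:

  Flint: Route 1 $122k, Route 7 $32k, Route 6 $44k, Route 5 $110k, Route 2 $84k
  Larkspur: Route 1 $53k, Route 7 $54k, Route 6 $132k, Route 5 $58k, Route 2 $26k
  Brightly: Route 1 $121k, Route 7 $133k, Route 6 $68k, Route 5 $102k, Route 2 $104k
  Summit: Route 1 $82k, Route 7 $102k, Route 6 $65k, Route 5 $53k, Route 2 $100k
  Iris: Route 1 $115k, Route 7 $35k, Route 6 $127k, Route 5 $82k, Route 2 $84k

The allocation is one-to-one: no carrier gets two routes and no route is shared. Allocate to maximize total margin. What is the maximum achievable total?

Max total: $590k

This is a one-to-one assignment (maximum-weight bipartite matching).
Optimal: Flint→Route 5 ($110k), Larkspur→Route 6 ($132k), Brightly→Route 7 ($133k), Summit→Route 2 ($100k), Iris→Route 1 ($115k) — total 110+132+133+100+115 = $590k.
Next-best assignment: Flint→Route 1, Larkspur→Route 6, Brightly→Route 7, Summit→Route 2, Iris→Route 5 = $569k.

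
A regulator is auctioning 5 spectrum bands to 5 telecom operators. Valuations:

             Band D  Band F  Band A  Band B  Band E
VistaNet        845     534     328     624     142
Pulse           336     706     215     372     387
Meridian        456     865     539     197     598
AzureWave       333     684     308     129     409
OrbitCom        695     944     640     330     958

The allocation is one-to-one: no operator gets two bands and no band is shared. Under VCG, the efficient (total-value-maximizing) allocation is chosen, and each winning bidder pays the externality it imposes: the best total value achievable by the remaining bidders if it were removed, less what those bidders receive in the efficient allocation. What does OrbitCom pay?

Efficient allocation: VistaNet→Band D ($845M), Pulse→Band B ($372M), Meridian→Band A ($539M), AzureWave→Band F ($684M), OrbitCom→Band E ($958M); total welfare W = $3398M.
OrbitCom receives Band E at value $958M, so the others get W − 958 = $2440M.
Without OrbitCom: best allocation of the remaining 4 bidders over all 5 bands is VistaNet→Band D ($845M), Pulse→Band F ($706M), Meridian→Band A ($539M), AzureWave→Band E ($409M), total $2499M.
VCG payment = (others' best without OrbitCom) − (others' welfare with OrbitCom) = 2499 − 2440 = $59M.

OrbitCom pays $59M.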